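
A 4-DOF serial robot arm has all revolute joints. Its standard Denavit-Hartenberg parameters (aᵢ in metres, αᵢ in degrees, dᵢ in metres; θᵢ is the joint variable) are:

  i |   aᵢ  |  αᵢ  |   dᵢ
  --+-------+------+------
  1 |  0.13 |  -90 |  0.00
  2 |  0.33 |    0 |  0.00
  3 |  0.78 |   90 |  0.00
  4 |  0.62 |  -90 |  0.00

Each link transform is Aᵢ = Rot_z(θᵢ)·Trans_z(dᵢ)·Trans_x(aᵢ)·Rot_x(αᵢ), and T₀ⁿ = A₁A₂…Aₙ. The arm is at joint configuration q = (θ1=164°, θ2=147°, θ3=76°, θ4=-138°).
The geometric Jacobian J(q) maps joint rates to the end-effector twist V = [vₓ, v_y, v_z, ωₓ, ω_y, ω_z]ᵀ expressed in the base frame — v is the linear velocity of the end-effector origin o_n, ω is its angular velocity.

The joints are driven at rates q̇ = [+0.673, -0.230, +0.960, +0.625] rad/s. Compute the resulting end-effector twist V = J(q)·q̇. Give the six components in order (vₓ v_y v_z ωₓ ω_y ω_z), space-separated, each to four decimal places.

-0.1287 0.6027 0.2836 0.2085 -0.8192 0.2159

o_n = [0.4799, 0.2940, 0.0380]
J₁: ẑ×o_n = [-0.2940, 0.4799, 0.0000], ω = ẑ
J2: z=[-0.2756, -0.9613, 0.0000] o=[-0.1250, 0.0358, 0.0000] → [-0.0365, 0.0105, 0.5102, -0.2756, -0.9613, 0.0000]
J3: z=[-0.2756, -0.9613, 0.0000] o=[0.1411, -0.0405, -0.1797] → [-0.2093, 0.0600, 0.2335, -0.2756, -0.9613, 0.0000]
J4: z=[0.6556, -0.1880, -0.7314] o=[0.6894, -0.1977, 0.3522] → [0.4187, 0.3593, 0.2829, 0.6556, -0.1880, -0.7314]
V = J·q̇ = [-0.1287, 0.6027, 0.2836, 0.2085, -0.8192, 0.2159]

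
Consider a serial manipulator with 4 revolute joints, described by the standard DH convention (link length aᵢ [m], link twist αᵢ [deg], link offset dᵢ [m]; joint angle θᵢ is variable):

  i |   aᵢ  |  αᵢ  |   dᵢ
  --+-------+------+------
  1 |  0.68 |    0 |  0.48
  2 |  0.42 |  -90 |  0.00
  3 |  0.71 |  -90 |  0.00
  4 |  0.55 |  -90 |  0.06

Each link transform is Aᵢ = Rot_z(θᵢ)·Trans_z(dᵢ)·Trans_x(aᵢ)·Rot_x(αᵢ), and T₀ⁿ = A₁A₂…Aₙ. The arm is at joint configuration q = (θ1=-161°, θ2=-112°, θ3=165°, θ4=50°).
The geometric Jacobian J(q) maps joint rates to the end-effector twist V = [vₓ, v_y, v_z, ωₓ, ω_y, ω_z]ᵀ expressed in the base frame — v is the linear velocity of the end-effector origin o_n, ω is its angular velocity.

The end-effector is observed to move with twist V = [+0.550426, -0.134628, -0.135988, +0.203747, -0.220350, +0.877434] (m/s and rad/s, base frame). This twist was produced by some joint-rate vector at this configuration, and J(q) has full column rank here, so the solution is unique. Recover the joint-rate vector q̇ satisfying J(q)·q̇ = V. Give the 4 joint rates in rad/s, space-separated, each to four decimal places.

0.8280 -0.7320 -0.2150 0.8090

o_n = [-0.2548, -0.8654, 0.2627]
J₁: ẑ×o_n = [0.8654, -0.2548, 0.0000], ω = ẑ
J2: z=[0.0000, 0.0000, 1.0000] o=[-0.6430, -0.2214, 0.4800] → [0.6440, 0.3882, -0.0000, 0.0000, 0.0000, 1.0000]
J3: z=[-0.9986, 0.0523, 0.0000] o=[-0.6210, 0.1980, 0.4800] → [-0.0114, -0.2170, 1.0428, -0.9986, 0.0523, 0.0000]
J4: z=[-0.0135, -0.2585, 0.9659] o=[-0.6569, -0.4868, 0.2962] → [0.3743, 0.3879, 0.1090, -0.0135, -0.2585, 0.9659]
q̇ = J⁺·V = [0.8280, -0.7320, -0.2150, 0.8090]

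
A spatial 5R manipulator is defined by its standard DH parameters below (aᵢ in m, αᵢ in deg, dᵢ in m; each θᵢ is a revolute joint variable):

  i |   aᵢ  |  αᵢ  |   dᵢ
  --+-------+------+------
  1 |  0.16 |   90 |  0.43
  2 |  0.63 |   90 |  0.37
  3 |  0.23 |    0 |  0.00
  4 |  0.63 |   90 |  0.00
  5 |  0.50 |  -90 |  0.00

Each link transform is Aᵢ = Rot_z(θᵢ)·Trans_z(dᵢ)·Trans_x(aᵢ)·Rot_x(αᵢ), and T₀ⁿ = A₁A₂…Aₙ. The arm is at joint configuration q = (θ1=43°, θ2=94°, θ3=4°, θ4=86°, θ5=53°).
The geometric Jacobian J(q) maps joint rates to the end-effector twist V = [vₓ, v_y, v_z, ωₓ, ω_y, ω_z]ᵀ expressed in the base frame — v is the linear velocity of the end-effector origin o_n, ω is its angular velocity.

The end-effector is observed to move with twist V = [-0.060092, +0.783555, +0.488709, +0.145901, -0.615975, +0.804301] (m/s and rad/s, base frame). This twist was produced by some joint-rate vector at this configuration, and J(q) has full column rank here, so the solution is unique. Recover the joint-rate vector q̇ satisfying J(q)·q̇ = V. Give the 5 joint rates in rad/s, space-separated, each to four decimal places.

0.7380 0.5500 -0.9200 0.6120 0.0880

o_n = [1.2627, -0.6233, 1.3152]
J₁: ẑ×o_n = [0.6233, 1.2627, -0.0000], ω = ẑ
J2: z=[0.6820, -0.7314, 0.0000] o=[0.1170, 0.1091, 0.4300] → [-0.6474, -0.6037, 0.3384, 0.6820, -0.7314, 0.0000]
J3: z=[0.7296, 0.6803, 0.0698] o=[0.3372, -0.1915, 1.0585] → [0.2048, -0.1228, -0.9446, 0.7296, 0.6803, 0.0698]
J4: z=[0.7296, 0.6803, 0.0698] o=[0.3365, -0.2141, 1.2873] → [0.0475, 0.0443, -0.9286, 0.7296, 0.6803, 0.0698]
J5: z=[-0.0510, -0.0476, 0.9976] o=[0.7661, -0.6749, 1.2873] → [-0.0528, 0.4968, 0.0210, -0.0510, -0.0476, 0.9976]
q̇ = J⁺·V = [0.7380, 0.5500, -0.9200, 0.6120, 0.0880]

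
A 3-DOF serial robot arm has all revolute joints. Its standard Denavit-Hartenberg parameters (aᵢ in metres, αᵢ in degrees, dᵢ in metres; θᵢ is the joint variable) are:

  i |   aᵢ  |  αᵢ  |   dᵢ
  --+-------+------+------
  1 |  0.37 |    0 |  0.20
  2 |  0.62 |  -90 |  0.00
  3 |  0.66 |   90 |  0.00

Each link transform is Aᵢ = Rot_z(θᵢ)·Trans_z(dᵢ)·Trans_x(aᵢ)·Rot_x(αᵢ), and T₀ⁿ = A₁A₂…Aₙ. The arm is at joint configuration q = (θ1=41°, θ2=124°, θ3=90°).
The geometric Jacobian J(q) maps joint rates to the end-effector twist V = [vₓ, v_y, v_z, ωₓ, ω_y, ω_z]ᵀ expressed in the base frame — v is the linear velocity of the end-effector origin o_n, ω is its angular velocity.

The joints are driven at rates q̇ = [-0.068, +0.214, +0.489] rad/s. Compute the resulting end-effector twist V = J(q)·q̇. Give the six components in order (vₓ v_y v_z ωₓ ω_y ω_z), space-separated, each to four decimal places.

0.3048 -0.1900 -0.0000 -0.1266 -0.4723 0.1460

o_n = [-0.3196, 0.4032, -0.4600]
J₁: ẑ×o_n = [-0.4032, -0.3196, 0.0000], ω = ẑ
J2: z=[0.0000, 0.0000, 1.0000] o=[0.2792, 0.2427, 0.2000] → [-0.1605, -0.5989, 0.0000, 0.0000, 0.0000, 1.0000]
J3: z=[-0.2588, -0.9659, 0.0000] o=[-0.3196, 0.4032, 0.2000] → [0.6375, -0.1708, -0.0000, -0.2588, -0.9659, 0.0000]
V = J·q̇ = [0.3048, -0.1900, -0.0000, -0.1266, -0.4723, 0.1460]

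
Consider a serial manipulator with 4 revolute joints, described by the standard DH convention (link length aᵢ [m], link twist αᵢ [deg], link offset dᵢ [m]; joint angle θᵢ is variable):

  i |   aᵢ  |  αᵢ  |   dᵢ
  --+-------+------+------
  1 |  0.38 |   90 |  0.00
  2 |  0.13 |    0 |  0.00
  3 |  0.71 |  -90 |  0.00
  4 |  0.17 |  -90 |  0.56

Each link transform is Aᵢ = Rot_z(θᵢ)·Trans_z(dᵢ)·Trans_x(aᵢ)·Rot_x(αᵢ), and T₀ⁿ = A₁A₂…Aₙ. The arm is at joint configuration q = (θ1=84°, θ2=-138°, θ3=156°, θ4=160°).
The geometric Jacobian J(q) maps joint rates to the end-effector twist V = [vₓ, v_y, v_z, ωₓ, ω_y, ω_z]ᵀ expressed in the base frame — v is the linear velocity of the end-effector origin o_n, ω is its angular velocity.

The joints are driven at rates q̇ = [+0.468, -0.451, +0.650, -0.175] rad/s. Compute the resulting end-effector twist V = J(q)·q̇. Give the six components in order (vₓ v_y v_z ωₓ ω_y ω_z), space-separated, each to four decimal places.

o_n = [0.0084, 0.6363, 0.6156]
J₁: ẑ×o_n = [-0.6363, 0.0084, 0.0000], ω = ẑ
J2: z=[0.9945, -0.1045, 0.0000] o=[0.0397, 0.3779, 0.0000] → [-0.0644, -0.6123, 0.2537, 0.9945, -0.1045, 0.0000]
J3: z=[0.9945, -0.1045, 0.0000] o=[0.0296, 0.2818, -0.0870] → [-0.0734, -0.6988, 0.3503, 0.9945, -0.1045, 0.0000]
J4: z=[-0.0323, -0.3073, 0.9511] o=[0.1002, 0.9534, 0.1324] → [0.1531, -0.0717, -0.0180, -0.0323, -0.3073, 0.9511]
V = J·q̇ = [-0.3433, -0.1616, 0.1164, 0.2036, 0.0330, 0.3016]

-0.3433 -0.1616 0.1164 0.2036 0.0330 0.3016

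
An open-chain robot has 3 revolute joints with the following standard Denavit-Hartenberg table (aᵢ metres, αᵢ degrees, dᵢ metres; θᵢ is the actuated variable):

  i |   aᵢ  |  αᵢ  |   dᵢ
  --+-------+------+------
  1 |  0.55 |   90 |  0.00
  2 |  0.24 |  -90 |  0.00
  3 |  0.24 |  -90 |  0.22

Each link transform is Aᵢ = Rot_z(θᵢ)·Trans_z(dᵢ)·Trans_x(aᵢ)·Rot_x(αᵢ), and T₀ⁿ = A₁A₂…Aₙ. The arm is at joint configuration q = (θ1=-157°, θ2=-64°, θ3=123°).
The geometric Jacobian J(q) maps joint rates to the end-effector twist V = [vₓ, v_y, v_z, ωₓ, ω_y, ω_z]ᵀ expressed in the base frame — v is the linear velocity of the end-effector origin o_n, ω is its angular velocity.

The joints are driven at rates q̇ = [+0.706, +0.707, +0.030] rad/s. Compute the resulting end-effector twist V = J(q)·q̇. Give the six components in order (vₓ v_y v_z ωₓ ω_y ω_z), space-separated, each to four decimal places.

o_n = [-0.6537, -0.4962, -0.0018]
J₁: ẑ×o_n = [0.4962, -0.6537, 0.0000], ω = ẑ
J2: z=[-0.3907, 0.9205, 0.0000] o=[-0.5063, -0.2149, 0.0000] → [-0.0016, -0.0007, 0.2456, -0.3907, 0.9205, 0.0000]
J3: z=[-0.8273, -0.3512, 0.4384] o=[-0.6031, -0.2560, -0.2157] → [0.0301, 0.1548, 0.1809, -0.8273, -0.3512, 0.4384]
V = J·q̇ = [0.3500, -0.4574, 0.1791, -0.3011, 0.6403, 0.7192]

0.3500 -0.4574 0.1791 -0.3011 0.6403 0.7192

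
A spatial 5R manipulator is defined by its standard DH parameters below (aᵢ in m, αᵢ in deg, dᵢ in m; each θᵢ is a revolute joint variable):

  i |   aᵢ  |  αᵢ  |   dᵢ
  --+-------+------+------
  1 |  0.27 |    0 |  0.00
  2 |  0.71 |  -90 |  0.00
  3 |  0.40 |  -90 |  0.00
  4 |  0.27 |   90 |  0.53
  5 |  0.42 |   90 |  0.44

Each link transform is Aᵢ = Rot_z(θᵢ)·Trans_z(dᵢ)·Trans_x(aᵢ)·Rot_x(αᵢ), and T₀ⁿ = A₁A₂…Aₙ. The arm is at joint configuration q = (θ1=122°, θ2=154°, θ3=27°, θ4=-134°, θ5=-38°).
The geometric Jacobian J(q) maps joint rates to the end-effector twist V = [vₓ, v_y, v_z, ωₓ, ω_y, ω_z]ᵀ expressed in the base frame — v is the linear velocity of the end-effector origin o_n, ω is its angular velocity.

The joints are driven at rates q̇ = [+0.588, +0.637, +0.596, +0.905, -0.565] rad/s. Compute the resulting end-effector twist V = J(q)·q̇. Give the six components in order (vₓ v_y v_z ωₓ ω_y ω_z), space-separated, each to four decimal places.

o_n = [0.0131, -0.0454, -0.0902]
J₁: ẑ×o_n = [0.0454, 0.0131, -0.0000], ω = ẑ
J2: z=[0.0000, 0.0000, 1.0000] o=[-0.1431, 0.2290, 0.0000] → [0.2744, 0.1562, -0.0000, 0.0000, 0.0000, 1.0000]
J3: z=[0.9945, 0.1045, 0.0000] o=[-0.0689, -0.4771, 0.0000] → [-0.0094, 0.0897, 0.4208, 0.9945, 0.1045, 0.0000]
J4: z=[-0.0475, 0.4515, -0.8910] o=[-0.0316, -0.8316, -0.1816] → [0.7417, -0.0355, -0.0575, -0.0475, 0.4515, -0.8910]
J5: z=[-0.7578, 0.5648, 0.3266] o=[0.1189, -0.4058, -0.5687] → [0.1526, 0.3280, -0.2133, -0.7578, 0.5648, 0.3266]
V = J·q̇ = [0.7810, -0.0568, 0.3193, 0.9780, 0.1518, 0.2341]

0.7810 -0.0568 0.3193 0.9780 0.1518 0.2341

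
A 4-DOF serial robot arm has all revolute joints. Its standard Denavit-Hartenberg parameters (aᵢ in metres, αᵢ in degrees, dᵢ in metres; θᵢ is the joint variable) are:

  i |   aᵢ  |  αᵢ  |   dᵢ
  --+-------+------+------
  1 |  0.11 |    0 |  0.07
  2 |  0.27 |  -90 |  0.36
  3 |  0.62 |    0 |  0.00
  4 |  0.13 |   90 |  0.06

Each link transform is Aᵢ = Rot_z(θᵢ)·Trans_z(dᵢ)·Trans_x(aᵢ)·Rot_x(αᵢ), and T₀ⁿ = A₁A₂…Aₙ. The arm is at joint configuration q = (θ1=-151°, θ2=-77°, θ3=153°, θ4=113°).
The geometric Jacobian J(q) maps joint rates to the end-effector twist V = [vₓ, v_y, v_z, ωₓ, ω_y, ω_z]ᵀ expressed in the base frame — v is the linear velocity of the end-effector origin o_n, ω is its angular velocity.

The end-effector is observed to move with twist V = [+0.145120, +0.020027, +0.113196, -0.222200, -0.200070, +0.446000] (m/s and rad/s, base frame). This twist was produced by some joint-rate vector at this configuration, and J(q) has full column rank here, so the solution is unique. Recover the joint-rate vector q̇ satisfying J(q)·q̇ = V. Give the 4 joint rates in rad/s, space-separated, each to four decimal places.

0.3540 0.0920 0.2000 0.0990

o_n = [0.0542, -0.3101, 0.2782]
J₁: ẑ×o_n = [0.3101, 0.0542, -0.0000], ω = ẑ
J2: z=[0.0000, 0.0000, 1.0000] o=[-0.0962, -0.0533, 0.0700] → [0.2568, 0.1505, -0.0000, 0.0000, 0.0000, 1.0000]
J3: z=[-0.7431, -0.6691, 0.0000] o=[-0.2769, 0.1473, 0.4300] → [0.1016, -0.1128, 0.5615, -0.7431, -0.6691, 0.0000]
J4: z=[-0.7431, -0.6691, 0.0000] o=[0.0928, -0.2632, 0.1485] → [-0.0868, 0.0964, 0.0091, -0.7431, -0.6691, 0.0000]
q̇ = J⁺·V = [0.3540, 0.0920, 0.2000, 0.0990]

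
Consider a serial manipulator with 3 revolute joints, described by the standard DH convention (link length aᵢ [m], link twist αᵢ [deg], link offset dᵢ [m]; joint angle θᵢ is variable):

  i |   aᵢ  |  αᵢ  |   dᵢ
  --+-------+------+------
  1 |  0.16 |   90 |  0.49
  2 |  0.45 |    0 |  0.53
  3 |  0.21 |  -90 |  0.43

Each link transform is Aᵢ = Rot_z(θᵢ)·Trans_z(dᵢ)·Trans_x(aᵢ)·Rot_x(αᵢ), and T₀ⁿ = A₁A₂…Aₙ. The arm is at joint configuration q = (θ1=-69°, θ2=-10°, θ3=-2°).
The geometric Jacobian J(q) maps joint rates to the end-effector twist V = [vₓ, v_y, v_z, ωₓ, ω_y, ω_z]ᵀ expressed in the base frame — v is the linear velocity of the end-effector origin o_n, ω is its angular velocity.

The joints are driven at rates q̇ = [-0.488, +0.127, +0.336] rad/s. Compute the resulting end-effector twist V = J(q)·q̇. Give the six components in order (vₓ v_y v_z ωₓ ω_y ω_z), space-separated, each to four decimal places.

o_n = [-0.6065, -1.0989, 0.3682]
J₁: ẑ×o_n = [1.0989, -0.6065, 0.0000], ω = ẑ
J2: z=[-0.9336, -0.3584, 0.0000] o=[0.0573, -0.1494, 0.4900] → [0.0437, -0.1137, 0.6486, -0.9336, -0.3584, 0.0000]
J3: z=[-0.9336, -0.3584, 0.0000] o=[-0.2786, -0.7530, 0.4119] → [0.0156, -0.0408, 0.2054, -0.9336, -0.3584, 0.0000]
V = J·q̇ = [-0.5255, 0.2678, 0.1514, -0.4322, -0.1659, -0.4880]

-0.5255 0.2678 0.1514 -0.4322 -0.1659 -0.4880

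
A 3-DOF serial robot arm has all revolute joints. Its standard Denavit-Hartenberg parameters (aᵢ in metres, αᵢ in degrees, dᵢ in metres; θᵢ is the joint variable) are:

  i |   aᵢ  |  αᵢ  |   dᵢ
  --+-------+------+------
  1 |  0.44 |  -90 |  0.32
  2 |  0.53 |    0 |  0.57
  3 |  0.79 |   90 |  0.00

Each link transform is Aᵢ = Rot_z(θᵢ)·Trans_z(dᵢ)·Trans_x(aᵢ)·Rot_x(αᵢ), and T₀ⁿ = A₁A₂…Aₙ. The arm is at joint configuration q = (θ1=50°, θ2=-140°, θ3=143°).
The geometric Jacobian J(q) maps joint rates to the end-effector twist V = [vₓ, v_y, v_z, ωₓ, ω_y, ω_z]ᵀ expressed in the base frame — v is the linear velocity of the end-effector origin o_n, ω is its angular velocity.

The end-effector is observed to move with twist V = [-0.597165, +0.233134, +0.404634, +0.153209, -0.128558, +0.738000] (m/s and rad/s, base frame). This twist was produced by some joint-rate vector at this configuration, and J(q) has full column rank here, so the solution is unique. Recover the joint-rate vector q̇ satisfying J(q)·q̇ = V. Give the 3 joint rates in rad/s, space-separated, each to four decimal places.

o_n = [0.0923, 0.9968, 0.6193]
J₁: ẑ×o_n = [-0.9968, 0.0923, 0.0000], ω = ẑ
J2: z=[-0.7660, 0.6428, 0.0000] o=[0.2828, 0.3371, 0.3200] → [0.1924, 0.2293, -0.3829, -0.7660, 0.6428, 0.0000]
J3: z=[-0.7660, 0.6428, 0.0000] o=[-0.4148, 0.3924, 0.6607] → [-0.0266, -0.0317, -0.7889, -0.7660, 0.6428, 0.0000]
q̇ = J⁺·V = [0.7380, 0.6080, -0.8080]

0.7380 0.6080 -0.8080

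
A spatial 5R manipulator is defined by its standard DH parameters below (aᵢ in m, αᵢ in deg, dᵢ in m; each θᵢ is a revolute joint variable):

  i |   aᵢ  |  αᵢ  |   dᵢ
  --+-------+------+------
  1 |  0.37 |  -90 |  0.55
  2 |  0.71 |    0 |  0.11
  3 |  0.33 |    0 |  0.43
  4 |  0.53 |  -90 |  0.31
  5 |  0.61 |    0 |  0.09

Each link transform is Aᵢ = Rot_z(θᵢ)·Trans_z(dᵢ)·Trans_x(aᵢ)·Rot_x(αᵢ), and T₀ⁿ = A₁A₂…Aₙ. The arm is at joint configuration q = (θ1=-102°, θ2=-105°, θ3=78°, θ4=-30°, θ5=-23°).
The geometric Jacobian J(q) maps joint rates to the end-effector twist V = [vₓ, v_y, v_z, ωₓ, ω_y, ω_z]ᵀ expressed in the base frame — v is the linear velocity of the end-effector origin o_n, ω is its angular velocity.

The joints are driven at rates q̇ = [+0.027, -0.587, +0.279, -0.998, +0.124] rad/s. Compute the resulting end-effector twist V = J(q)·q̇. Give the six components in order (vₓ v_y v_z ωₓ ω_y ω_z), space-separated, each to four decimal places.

o_n = [0.8254, -1.3514, 2.2520]
J₁: ẑ×o_n = [1.3514, 0.8254, -0.0000], ω = ẑ
J2: z=[0.9781, -0.2079, 0.0000] o=[-0.0769, -0.3619, 0.5500] → [-0.3539, -1.6648, -0.7802, 0.9781, -0.2079, 0.0000]
J3: z=[0.9781, -0.2079, 0.0000] o=[0.0689, -0.2050, 1.2358] → [-0.2113, -0.9940, -0.9640, 0.9781, -0.2079, 0.0000]
J4: z=[0.9781, -0.2079, 0.0000] o=[0.4283, -0.5820, 1.3856] → [-0.1801, -0.8475, -0.6700, 0.9781, -0.2079, 0.0000]
J5: z=[-0.1744, -0.8203, -0.5446] o=[0.6716, -0.9289, 1.8301] → [-0.5762, -0.0102, 0.1999, -0.1744, -0.8203, -0.5446]
V = J·q̇ = [0.2936, 1.5667, 0.8824, -1.2991, 0.1698, -0.0405]

0.2936 1.5667 0.8824 -1.2991 0.1698 -0.0405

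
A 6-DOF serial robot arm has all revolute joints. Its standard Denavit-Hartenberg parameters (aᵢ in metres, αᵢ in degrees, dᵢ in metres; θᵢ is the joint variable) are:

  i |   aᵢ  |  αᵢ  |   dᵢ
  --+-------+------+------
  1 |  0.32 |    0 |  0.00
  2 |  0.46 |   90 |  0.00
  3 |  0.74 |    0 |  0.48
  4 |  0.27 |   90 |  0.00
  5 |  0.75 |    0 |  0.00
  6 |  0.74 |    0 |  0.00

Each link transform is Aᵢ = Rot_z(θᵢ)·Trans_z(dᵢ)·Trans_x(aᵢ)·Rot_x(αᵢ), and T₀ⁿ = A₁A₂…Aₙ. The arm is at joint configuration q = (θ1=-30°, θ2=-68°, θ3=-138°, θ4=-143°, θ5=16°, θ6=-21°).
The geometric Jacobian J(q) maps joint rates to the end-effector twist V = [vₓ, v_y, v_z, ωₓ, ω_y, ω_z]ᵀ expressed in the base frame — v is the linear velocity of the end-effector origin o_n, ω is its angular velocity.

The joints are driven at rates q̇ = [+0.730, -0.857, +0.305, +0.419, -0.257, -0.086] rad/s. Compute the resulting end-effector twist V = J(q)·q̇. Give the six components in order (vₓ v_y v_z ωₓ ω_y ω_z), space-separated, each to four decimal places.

o_n = [-0.3724, -0.3109, 1.2012]
J₁: ẑ×o_n = [0.3109, -0.3724, 0.0000], ω = ẑ
J2: z=[0.0000, 0.0000, 1.0000] o=[0.2771, -0.1600, 0.0000] → [0.1509, -0.6496, 0.0000, 0.0000, 0.0000, 1.0000]
J3: z=[-0.9903, 0.1392, 0.0000] o=[0.2131, -0.6155, 0.0000] → [0.1672, 1.1895, -0.2202, -0.9903, 0.1392, 0.0000]
J4: z=[-0.9903, 0.1392, 0.0000] o=[-0.1857, -0.0041, -0.4952] → [0.2361, 1.6799, 0.3297, -0.9903, 0.1392, 0.0000]
J5: z=[-0.1366, -0.9721, -0.1908] o=[-0.1929, -0.0552, -0.2301] → [-1.4402, 0.2298, -0.1396, -0.1366, -0.9721, -0.1908]
J6: z=[-0.1366, -0.9721, -0.1908] o=[-0.4167, -0.1626, 0.4776] → [-0.7317, 0.0904, 0.0633, -0.1366, -0.9721, -0.1908]
V = J·q̇ = [0.6806, 1.2846, 0.1014, -0.6701, 0.4342, -0.0616]

0.6806 1.2846 0.1014 -0.6701 0.4342 -0.0616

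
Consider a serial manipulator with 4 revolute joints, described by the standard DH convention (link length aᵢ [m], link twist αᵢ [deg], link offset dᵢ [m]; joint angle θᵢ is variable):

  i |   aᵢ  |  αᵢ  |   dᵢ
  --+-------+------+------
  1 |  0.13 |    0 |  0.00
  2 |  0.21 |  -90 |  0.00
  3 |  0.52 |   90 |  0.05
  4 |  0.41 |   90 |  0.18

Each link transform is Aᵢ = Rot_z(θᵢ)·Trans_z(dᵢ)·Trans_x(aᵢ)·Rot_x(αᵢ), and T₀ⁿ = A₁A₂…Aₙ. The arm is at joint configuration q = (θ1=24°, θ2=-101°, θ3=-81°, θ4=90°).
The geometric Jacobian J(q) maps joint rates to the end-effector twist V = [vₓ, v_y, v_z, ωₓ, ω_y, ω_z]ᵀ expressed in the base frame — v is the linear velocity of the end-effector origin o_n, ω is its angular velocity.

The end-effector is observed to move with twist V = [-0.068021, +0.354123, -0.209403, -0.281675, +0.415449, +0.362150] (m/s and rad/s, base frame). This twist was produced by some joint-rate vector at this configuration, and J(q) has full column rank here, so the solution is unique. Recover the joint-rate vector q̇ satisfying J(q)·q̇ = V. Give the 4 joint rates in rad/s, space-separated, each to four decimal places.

0.7790 -0.4910 -0.1810 0.4740

o_n = [0.5925, 0.0457, 0.5418]
J₁: ẑ×o_n = [-0.0457, 0.5925, 0.0000], ω = ẑ
J2: z=[0.0000, 0.0000, 1.0000] o=[0.1188, 0.0529, 0.0000] → [0.0072, 0.4738, -0.0000, 0.0000, 0.0000, 1.0000]
J3: z=[0.9744, 0.2250, 0.0000] o=[0.1660, -0.1517, 0.0000] → [0.1219, -0.5279, 0.0964, 0.9744, 0.2250, 0.0000]
J4: z=[-0.2222, 0.9624, 0.1564] o=[0.2330, -0.2198, 0.5136] → [-0.0144, 0.0625, -0.4050, -0.2222, 0.9624, 0.1564]
q̇ = J⁺·V = [0.7790, -0.4910, -0.1810, 0.4740]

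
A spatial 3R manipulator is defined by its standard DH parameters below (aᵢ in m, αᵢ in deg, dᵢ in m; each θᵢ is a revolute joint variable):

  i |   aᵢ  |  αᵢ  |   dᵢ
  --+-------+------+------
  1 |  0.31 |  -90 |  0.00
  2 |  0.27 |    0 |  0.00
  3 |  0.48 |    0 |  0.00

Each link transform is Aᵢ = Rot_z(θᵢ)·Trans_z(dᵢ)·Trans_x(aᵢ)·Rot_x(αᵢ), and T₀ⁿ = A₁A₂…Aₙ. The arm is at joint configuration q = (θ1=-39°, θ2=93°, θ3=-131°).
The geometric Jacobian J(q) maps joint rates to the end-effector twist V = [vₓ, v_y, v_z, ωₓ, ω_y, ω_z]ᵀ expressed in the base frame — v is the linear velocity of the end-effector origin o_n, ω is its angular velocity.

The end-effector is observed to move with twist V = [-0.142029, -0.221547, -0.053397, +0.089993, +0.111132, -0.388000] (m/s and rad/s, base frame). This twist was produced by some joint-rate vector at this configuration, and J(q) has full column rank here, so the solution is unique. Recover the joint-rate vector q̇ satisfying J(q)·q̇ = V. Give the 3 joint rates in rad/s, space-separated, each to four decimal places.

o_n = [0.5239, -0.4242, 0.0259]
J₁: ẑ×o_n = [0.4242, 0.5239, -0.0000], ω = ẑ
J2: z=[0.6293, 0.7771, 0.0000] o=[0.2409, -0.1951, 0.0000] → [0.0201, -0.0163, -0.3641, 0.6293, 0.7771, 0.0000]
J3: z=[0.6293, 0.7771, 0.0000] o=[0.2299, -0.1862, -0.2696] → [0.2297, -0.1860, -0.3782, 0.6293, 0.7771, 0.0000]
q̇ = J⁺·V = [-0.3880, 0.0490, 0.0940]

-0.3880 0.0490 0.0940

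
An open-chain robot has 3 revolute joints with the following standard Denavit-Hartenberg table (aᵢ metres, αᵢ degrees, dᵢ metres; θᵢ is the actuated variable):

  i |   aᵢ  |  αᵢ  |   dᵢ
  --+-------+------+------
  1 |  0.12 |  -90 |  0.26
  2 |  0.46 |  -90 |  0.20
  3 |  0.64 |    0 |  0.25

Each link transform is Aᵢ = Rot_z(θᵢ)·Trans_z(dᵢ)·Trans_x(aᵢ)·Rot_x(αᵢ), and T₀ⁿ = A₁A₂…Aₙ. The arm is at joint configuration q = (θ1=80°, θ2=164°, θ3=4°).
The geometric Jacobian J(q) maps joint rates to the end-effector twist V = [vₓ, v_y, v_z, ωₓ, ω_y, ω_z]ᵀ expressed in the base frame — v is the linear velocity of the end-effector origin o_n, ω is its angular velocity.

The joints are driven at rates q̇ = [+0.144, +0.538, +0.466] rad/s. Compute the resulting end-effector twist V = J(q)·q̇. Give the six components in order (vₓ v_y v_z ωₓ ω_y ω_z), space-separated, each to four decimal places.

0.4292 -0.1122 0.6109 -0.5521 -0.0331 0.5919

o_n = [-0.3275, -0.9626, 0.1975]
J₁: ẑ×o_n = [0.9626, -0.3275, 0.0000], ω = ẑ
J2: z=[-0.9848, 0.1736, 0.0000] o=[0.0208, 0.1182, 0.2600] → [-0.0108, -0.0615, 1.1248, -0.9848, 0.1736, 0.0000]
J3: z=[-0.0479, -0.2714, 0.9613] o=[-0.2529, -0.2826, 0.1332] → [0.6362, -0.0686, 0.0123, -0.0479, -0.2714, 0.9613]
V = J·q̇ = [0.4292, -0.1122, 0.6109, -0.5521, -0.0331, 0.5919]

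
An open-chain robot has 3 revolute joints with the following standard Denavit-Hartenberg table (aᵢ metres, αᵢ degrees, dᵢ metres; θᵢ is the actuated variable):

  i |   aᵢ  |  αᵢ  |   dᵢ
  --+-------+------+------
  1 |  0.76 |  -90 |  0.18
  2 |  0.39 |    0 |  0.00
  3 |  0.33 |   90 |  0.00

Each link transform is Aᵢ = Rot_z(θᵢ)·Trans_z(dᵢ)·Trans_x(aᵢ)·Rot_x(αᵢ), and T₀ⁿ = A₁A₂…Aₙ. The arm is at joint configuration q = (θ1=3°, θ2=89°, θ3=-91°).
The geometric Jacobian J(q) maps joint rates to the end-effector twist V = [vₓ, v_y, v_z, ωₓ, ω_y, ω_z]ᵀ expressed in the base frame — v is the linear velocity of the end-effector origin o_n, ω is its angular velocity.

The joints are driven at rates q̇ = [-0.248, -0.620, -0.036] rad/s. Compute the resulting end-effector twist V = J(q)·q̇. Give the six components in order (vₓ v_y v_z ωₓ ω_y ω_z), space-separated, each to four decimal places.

0.2481 -0.2593 0.2206 0.0343 -0.6551 -0.2480

o_n = [1.0951, 0.0574, -0.1984]
J₁: ẑ×o_n = [-0.0574, 1.0951, 0.0000], ω = ẑ
J2: z=[-0.0523, 0.9986, 0.0000] o=[0.7590, 0.0398, 0.1800] → [-0.3779, -0.0198, -0.3366, -0.0523, 0.9986, 0.0000]
J3: z=[-0.0523, 0.9986, 0.0000] o=[0.7658, 0.0401, -0.2099] → [0.0115, 0.0006, -0.3298, -0.0523, 0.9986, 0.0000]
V = J·q̇ = [0.2481, -0.2593, 0.2206, 0.0343, -0.6551, -0.2480]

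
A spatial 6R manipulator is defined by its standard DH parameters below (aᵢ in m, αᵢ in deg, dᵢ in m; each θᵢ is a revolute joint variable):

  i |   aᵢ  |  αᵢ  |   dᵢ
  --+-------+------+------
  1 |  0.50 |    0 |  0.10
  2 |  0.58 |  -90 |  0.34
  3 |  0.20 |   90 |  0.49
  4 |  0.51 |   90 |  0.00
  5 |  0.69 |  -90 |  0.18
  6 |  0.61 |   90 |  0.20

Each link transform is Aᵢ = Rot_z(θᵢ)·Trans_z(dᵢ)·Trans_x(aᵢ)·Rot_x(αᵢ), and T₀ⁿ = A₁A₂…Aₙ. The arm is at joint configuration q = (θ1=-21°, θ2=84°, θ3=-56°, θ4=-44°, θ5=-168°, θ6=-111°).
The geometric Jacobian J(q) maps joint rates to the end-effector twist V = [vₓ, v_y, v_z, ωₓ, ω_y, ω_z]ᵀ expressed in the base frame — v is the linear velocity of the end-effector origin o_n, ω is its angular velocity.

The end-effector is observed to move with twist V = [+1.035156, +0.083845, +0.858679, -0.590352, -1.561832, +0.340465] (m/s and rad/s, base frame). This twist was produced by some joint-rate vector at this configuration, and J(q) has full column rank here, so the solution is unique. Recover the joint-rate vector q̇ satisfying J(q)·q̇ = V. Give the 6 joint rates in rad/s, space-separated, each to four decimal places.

o_n = [0.8755, 0.3763, 0.0639]
J₁: ẑ×o_n = [-0.3763, 0.8755, 0.0000], ω = ẑ
J2: z=[0.0000, 0.0000, 1.0000] o=[0.4668, -0.1792, 0.1000] → [-0.5555, 0.4087, 0.0000, 0.0000, 0.0000, 1.0000]
J3: z=[-0.8910, 0.4540, 0.0000] o=[0.7301, 0.3376, 0.4400] → [-0.1707, -0.3351, -0.1005, -0.8910, 0.4540, 0.0000]
J4: z=[-0.3764, -0.7387, 0.5592] o=[0.3443, 0.6597, 0.6058] → [0.5587, 0.0931, 0.4991, -0.3764, -0.7387, 0.5592]
J5: z=[0.4646, -0.6727, -0.5759] o=[0.7531, 0.6817, 0.9100] → [0.3933, 0.3225, -0.0595, 0.4646, -0.6727, -0.5759]
J6: z=[0.5348, 0.7315, -0.4230] o=[0.3497, 0.6375, 0.3236] → [-0.3004, -0.0836, -0.5243, 0.5348, 0.7315, -0.4230]
q̇ = J⁺·V = [-0.2090, -0.0570, 0.0110, 0.9100, 0.4350, -0.8230]

-0.2090 -0.0570 0.0110 0.9100 0.4350 -0.8230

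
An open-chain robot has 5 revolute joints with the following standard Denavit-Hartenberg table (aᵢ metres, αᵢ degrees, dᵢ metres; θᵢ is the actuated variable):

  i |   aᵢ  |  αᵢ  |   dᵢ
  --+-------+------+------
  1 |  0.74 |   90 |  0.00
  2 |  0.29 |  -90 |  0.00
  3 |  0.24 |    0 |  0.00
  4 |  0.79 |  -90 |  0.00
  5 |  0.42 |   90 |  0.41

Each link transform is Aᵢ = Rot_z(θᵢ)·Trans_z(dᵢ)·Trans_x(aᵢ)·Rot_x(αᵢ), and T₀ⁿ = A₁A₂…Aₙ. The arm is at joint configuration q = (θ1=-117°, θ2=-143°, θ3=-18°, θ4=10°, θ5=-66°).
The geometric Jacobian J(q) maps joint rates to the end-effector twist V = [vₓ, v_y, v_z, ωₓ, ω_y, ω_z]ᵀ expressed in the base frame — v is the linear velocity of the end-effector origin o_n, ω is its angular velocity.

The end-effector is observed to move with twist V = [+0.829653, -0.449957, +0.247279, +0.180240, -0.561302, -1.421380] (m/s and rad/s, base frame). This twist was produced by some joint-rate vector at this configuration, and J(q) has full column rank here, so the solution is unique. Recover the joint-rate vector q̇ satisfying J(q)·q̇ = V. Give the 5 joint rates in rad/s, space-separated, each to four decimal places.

-0.8050 -0.1530 0.0320 0.7120 0.2650

o_n = [0.2893, 0.1314, -1.2253]
J₁: ẑ×o_n = [-0.1314, 0.2893, 0.0000], ω = ẑ
J2: z=[-0.8910, 0.4540, 0.0000] o=[-0.3360, -0.6593, 0.0000] → [-0.5563, -1.0917, -0.9884, -0.8910, 0.4540, 0.0000]
J3: z=[-0.2732, -0.5362, -0.7986] o=[-0.2308, -0.4530, -0.1745] → [1.0302, -0.7025, 0.1192, -0.2732, -0.5362, -0.7986]
J4: z=[-0.2732, -0.5362, -0.7986] o=[-0.2141, -0.2569, -0.3119] → [0.7999, -0.6516, 0.1639, -0.2732, -0.5362, -0.7986]
J5: z=[0.9328, -0.3505, -0.0838] o=[-0.0284, 0.3497, -0.7827] → [0.1369, 0.3862, -0.0922, 0.9328, -0.3505, -0.0838]
q̇ = J⁺·V = [-0.8050, -0.1530, 0.0320, 0.7120, 0.2650]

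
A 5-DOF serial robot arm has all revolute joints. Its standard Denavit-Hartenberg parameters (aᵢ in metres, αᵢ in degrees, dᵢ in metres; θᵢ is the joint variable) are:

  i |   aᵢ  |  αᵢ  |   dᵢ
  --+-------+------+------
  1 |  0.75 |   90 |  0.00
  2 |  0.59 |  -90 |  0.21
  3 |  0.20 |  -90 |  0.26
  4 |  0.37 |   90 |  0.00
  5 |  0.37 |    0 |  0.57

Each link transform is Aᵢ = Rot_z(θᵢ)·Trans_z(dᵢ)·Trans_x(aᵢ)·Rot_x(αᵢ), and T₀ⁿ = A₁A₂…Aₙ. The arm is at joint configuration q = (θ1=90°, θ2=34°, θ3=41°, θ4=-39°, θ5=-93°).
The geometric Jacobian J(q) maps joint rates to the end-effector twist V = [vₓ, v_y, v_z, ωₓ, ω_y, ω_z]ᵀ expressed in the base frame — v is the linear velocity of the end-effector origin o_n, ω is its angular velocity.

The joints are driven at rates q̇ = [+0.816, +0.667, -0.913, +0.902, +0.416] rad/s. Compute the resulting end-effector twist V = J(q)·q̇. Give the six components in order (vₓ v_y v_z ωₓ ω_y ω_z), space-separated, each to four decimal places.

o_n = [0.4142, 0.9948, 1.2792]
J₁: ẑ×o_n = [-0.9948, 0.4142, 0.0000], ω = ẑ
J2: z=[1.0000, -0.0000, 0.0000] o=[0.0000, 0.7500, 0.0000] → [-0.0000, -1.2792, 0.2448, 1.0000, -0.0000, 0.0000]
J3: z=[-0.0000, -0.5592, 0.8290] o=[0.2100, 1.2391, 0.3299] → [-0.3283, 0.1693, 0.1142, -0.0000, -0.5592, 0.8290]
J4: z=[-0.7547, -0.5439, -0.3669] o=[0.0788, 1.2189, 0.6299] → [-0.4354, 0.3670, 0.3516, -0.7547, -0.5439, -0.3669]
J5: z=[0.4129, -0.8283, 0.3787] o=[-0.1099, 1.2686, 0.9443] → [-0.1738, 0.0602, 0.3211, 0.4129, -0.8283, 0.3787]
V = J·q̇ = [-0.9770, -0.3137, 0.5097, 0.1580, -0.3246, -0.1143]

-0.9770 -0.3137 0.5097 0.1580 -0.3246 -0.1143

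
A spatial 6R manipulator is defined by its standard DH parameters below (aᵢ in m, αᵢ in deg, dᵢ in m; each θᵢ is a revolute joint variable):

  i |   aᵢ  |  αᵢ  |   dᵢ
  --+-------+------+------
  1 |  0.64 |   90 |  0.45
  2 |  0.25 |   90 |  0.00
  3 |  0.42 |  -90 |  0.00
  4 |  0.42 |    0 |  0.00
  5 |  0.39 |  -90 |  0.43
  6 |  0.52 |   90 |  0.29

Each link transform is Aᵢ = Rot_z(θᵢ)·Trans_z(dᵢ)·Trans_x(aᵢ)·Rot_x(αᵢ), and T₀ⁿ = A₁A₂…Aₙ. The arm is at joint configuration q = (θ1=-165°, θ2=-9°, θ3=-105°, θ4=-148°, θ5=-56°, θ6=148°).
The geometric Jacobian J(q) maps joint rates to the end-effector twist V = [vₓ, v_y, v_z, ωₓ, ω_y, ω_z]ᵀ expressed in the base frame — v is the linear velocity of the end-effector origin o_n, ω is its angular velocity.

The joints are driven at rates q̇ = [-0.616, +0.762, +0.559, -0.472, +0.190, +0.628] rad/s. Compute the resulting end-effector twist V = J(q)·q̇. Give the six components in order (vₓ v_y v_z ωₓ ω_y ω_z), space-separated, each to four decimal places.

o_n = [-0.9156, -0.2792, -0.1147]
J₁: ẑ×o_n = [0.2792, -0.9156, 0.0000], ω = ẑ
J2: z=[-0.2588, 0.9659, 0.0000] o=[-0.6182, -0.1656, 0.4500] → [-0.5455, -0.1462, 0.3167, -0.2588, 0.9659, 0.0000]
J3: z=[0.1511, 0.0405, -0.9877] o=[-0.8567, -0.2296, 0.4109] → [-0.0703, 0.1376, -0.0051, 0.1511, 0.0405, -0.9877]
J4: z=[-0.8545, -0.4969, -0.1511] o=[-0.6480, -0.5936, 0.4279] → [0.3172, -0.4232, -0.4017, -0.8545, -0.4969, -0.1511]
J5: z=[-0.8545, -0.4969, -0.1511] o=[-0.7914, -0.2759, 0.1936] → [0.1527, -0.2447, -0.0589, -0.8545, -0.4969, -0.1511]
J6: z=[-0.0641, 0.3896, -0.9188] o=[-1.3598, -0.1871, 0.2709] → [-0.2348, -0.4328, -0.1671, -0.0641, 0.3896, -0.9188]
V = J·q̇ = [-0.8951, 0.4111, 0.3119, 0.0880, 1.1434, -1.7025]

-0.8951 0.4111 0.3119 0.0880 1.1434 -1.7025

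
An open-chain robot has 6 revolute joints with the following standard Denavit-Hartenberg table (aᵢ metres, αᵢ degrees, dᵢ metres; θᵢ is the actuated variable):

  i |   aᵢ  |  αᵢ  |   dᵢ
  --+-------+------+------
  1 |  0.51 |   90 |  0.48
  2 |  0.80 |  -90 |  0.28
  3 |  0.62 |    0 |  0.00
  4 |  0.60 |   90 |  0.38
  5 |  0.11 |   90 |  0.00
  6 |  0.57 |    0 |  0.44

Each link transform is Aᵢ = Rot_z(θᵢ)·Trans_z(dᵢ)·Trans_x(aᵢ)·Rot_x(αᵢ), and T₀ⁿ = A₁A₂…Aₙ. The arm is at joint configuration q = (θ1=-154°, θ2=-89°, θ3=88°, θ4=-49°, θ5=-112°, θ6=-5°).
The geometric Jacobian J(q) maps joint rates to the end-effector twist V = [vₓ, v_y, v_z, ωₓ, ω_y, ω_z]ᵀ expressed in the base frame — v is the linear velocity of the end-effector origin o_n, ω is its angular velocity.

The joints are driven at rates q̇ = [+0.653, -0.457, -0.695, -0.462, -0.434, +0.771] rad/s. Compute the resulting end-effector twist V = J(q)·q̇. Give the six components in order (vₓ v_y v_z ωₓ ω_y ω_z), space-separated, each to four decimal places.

o_n = [-0.2461, -0.4975, -0.2636]
J₁: ẑ×o_n = [0.4975, -0.2461, 0.0000], ω = ẑ
J2: z=[-0.4384, 0.8988, 0.0000] o=[-0.4584, -0.2236, 0.4800] → [-0.6684, -0.3260, -0.0707, -0.4384, 0.8988, 0.0000]
J3: z=[-0.8987, -0.4383, 0.0175] o=[-0.5937, 0.0220, -0.3199] → [-0.0156, 0.0566, 0.6192, -0.8987, -0.4383, 0.0175]
J4: z=[-0.8987, -0.4383, 0.0175] o=[-0.3224, -0.5351, -0.3415] → [-0.0348, 0.0713, -0.0003, -0.8987, -0.4383, 0.0175]
J5: z=[-0.3505, 0.6937, -0.6292] o=[-0.5057, -1.0446, -0.8011] → [0.7171, 0.0251, -0.3718, -0.3505, 0.6937, -0.6292]
J6: z=[-0.5811, 0.3658, 0.7270] o=[-0.4249, -0.9764, -0.7709] → [-0.1626, 0.4247, -0.3436, -0.5811, 0.3658, 0.7270]
V = J·q̇ = [0.2207, 0.2325, -0.5015, 0.9442, 0.0773, 1.4664]

0.2207 0.2325 -0.5015 0.9442 0.0773 1.4664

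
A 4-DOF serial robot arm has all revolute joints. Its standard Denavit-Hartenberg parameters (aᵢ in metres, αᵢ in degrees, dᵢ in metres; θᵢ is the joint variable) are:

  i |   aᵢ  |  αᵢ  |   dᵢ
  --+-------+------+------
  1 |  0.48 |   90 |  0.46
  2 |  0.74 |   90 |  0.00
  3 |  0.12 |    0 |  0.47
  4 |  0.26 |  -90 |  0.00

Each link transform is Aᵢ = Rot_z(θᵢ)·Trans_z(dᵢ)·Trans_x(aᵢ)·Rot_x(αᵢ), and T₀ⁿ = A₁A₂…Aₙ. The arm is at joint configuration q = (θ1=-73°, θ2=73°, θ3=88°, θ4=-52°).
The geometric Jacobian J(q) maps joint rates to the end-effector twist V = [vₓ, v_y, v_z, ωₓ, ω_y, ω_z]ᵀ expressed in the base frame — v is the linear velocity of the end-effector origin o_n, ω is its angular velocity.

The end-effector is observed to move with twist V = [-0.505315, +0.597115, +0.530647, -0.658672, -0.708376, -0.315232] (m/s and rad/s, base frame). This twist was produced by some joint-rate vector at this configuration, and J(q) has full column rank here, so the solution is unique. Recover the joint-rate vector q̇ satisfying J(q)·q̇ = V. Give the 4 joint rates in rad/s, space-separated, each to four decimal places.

-0.1670 0.8370 0.0440 0.4630

o_n = [0.0925, -1.2355, 1.2354]
J₁: ẑ×o_n = [1.2355, 0.0925, -0.0000], ω = ẑ
J2: z=[-0.9563, -0.2924, 0.0000] o=[0.1403, -0.4590, 0.4600] → [-0.2267, 0.7415, 0.7285, -0.9563, -0.2924, 0.0000]
J3: z=[0.2796, -0.9145, -0.2924] o=[0.2036, -0.6659, 1.1677] → [-0.2285, 0.0135, -0.2608, 0.2796, -0.9145, -0.2924]
J4: z=[0.2796, -0.9145, -0.2924] o=[0.2207, -1.1320, 1.0343] → [-0.2142, -0.0188, -0.1461, 0.2796, -0.9145, -0.2924]
q̇ = J⁺·V = [-0.1670, 0.8370, 0.0440, 0.4630]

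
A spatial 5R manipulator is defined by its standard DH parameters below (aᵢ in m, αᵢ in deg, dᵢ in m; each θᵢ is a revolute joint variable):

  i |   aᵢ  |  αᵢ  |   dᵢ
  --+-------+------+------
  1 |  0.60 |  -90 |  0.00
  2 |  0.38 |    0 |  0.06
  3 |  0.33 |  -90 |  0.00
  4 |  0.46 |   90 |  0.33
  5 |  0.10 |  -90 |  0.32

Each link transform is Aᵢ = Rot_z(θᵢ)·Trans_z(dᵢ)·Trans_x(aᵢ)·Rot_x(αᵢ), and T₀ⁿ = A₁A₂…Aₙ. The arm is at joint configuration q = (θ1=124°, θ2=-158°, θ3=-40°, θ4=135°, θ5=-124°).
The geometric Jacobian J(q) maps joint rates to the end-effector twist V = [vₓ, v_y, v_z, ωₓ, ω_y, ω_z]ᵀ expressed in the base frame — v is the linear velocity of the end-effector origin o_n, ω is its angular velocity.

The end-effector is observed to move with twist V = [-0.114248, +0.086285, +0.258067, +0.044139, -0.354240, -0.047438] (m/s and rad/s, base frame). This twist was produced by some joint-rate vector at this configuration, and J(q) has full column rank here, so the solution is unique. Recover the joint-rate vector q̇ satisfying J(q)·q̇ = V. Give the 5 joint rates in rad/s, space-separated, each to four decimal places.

o_n = [0.4228, 0.1815, 0.2937]
J₁: ẑ×o_n = [-0.1815, 0.4228, 0.0000], ω = ẑ
J2: z=[-0.8290, -0.5592, 0.0000] o=[-0.3355, 0.4974, 0.0000] → [-0.1643, 0.2435, 0.6860, -0.8290, -0.5592, 0.0000]
J3: z=[-0.8290, -0.5592, 0.0000] o=[-0.1882, 0.1718, 0.1424] → [-0.0847, 0.1255, 0.3337, -0.8290, -0.5592, 0.0000]
J4: z=[0.1728, -0.2562, 0.9511] o=[-0.0127, -0.0884, 0.0404] → [-0.3216, 0.3704, 0.1582, 0.1728, -0.2562, 0.9511]
J5: z=[0.9623, -0.1621, -0.2185] o=[0.1410, 0.2654, 0.4547] → [0.0078, 0.0933, -0.0351, 0.9623, -0.1621, -0.2185]
q̇ = J⁺·V = [-0.4140, 0.2260, 0.1250, 0.4470, 0.2680]

-0.4140 0.2260 0.1250 0.4470 0.2680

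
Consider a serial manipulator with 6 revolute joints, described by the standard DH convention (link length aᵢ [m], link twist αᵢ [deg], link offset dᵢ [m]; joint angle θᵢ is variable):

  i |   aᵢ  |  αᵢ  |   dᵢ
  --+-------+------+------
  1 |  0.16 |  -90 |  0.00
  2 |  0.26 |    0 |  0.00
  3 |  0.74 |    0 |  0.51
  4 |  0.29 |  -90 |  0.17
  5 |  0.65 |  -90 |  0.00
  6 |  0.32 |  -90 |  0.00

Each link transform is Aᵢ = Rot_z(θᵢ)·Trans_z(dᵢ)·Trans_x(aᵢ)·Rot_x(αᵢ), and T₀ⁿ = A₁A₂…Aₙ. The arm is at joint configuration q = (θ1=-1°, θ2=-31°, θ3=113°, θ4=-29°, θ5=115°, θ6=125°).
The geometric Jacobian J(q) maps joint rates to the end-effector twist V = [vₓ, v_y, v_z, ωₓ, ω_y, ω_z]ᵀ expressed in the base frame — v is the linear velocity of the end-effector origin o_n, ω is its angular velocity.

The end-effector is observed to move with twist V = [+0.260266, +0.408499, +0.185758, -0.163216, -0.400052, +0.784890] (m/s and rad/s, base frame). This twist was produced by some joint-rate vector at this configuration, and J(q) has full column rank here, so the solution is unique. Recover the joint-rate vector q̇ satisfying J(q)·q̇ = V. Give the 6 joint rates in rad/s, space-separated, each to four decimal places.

o_n = [0.7555, 0.2441, -0.5153]
J₁: ẑ×o_n = [-0.2441, 0.7555, 0.0000], ω = ẑ
J2: z=[0.0175, 0.9998, 0.0000] o=[0.1600, -0.0028, 0.0000] → [-0.5152, 0.0090, -0.5911, 0.0175, 0.9998, 0.0000]
J3: z=[0.0175, 0.9998, 0.0000] o=[0.3828, -0.0067, 0.1339] → [-0.6491, 0.0113, -0.3682, 0.0175, 0.9998, 0.0000]
J4: z=[0.0175, 0.9998, 0.0000] o=[0.4947, 0.5014, -0.5989] → [0.0836, -0.0015, -0.2652, 0.0175, 0.9998, 0.0000]
J5: z=[-0.7985, 0.0139, -0.6018] o=[0.6721, 0.6684, -0.8305] → [-0.2509, 0.2015, 0.3376, -0.7985, 0.0139, -0.6018]
J6: z=[-0.5380, 0.4321, 0.7238] o=[0.4966, 0.0822, -0.6111] → [-0.0758, 0.2389, -0.1989, -0.5380, 0.4321, 0.7238]
q̇ = J⁺·V = [0.4430, -0.3370, -0.3070, 0.0700, -0.0810, 0.4050]

0.4430 -0.3370 -0.3070 0.0700 -0.0810 0.4050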